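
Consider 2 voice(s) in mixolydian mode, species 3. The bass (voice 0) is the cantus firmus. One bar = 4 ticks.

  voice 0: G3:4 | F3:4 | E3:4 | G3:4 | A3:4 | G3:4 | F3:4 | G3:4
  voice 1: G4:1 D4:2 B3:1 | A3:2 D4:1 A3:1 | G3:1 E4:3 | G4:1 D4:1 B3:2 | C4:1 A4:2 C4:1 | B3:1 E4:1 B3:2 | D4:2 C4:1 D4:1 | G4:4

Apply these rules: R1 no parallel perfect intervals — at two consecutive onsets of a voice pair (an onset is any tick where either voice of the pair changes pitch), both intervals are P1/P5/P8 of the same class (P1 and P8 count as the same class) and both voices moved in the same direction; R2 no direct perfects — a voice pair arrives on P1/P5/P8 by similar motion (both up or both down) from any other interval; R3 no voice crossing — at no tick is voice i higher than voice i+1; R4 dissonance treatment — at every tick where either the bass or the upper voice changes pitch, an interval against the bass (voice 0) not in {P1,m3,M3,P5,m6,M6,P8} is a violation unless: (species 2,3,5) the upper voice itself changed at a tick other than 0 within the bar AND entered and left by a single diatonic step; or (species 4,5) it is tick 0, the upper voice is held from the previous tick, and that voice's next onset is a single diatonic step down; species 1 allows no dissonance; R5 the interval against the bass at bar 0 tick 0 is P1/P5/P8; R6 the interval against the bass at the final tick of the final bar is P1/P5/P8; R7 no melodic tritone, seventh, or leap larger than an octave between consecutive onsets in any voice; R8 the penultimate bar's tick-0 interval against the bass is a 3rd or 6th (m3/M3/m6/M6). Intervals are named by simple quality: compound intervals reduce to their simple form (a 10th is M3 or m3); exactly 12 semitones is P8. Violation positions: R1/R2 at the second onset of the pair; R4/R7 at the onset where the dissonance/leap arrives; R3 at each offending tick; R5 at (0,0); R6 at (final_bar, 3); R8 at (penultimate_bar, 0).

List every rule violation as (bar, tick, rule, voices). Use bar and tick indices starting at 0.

(3, 0, R1, (0, 1))
(7, 0, R2, (0, 1))

bar 0: v0=G3 v1=G4 downbeat P8
bar 1: v0=F3 v1=A3 downbeat M3
bar 2: v0=E3 v1=G3 downbeat m3
bar 3: v0=G3 v1=G4 downbeat P8
bar 4: v0=A3 v1=C4 downbeat m3
bar 5: v0=G3 v1=B3 downbeat M3
bar 6: v0=F3 v1=D4 downbeat M6
bar 7: v0=G3 v1=G4 downbeat P8
  -> R1 @ bar 3 tick 0 v(0, 1): E3/E4 P8 -> G3/G4 P8 similar
  -> R2 @ bar 7 tick 0 v(0, 1): F3/D4 M6 -> G3/G4 P8 similar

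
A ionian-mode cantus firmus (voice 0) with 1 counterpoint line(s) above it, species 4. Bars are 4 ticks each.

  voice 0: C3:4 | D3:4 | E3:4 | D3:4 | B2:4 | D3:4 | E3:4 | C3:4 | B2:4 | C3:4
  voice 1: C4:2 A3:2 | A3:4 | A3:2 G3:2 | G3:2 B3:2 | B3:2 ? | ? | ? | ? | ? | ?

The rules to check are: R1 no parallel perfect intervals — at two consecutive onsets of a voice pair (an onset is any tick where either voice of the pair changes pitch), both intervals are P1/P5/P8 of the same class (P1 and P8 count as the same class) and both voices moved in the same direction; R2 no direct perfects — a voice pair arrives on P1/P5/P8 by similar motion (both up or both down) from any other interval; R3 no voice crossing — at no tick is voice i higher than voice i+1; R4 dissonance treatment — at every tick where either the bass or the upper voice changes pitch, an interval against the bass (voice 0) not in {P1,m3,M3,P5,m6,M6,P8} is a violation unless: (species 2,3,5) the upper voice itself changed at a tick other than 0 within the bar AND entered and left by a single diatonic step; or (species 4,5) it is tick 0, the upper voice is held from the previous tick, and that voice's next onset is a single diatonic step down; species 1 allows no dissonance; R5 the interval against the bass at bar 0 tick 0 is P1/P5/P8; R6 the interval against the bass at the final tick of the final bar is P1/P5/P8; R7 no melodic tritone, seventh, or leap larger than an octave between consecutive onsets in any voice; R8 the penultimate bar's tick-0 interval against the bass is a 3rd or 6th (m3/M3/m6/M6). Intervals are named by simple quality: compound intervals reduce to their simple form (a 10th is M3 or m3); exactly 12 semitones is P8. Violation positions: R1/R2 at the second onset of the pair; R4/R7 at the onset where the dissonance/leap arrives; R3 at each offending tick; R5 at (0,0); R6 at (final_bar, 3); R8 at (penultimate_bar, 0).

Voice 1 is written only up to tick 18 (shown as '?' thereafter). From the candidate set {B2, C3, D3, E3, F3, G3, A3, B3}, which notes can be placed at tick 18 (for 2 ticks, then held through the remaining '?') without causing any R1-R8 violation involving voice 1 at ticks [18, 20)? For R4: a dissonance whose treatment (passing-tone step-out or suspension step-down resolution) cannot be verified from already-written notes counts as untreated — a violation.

{B2, B3, D3, G3}

B2: legal
C3: violates R4,R7
D3: legal
E3: violates R4
F3: violates R4,R7
G3: legal
A3: violates R4
B3: legal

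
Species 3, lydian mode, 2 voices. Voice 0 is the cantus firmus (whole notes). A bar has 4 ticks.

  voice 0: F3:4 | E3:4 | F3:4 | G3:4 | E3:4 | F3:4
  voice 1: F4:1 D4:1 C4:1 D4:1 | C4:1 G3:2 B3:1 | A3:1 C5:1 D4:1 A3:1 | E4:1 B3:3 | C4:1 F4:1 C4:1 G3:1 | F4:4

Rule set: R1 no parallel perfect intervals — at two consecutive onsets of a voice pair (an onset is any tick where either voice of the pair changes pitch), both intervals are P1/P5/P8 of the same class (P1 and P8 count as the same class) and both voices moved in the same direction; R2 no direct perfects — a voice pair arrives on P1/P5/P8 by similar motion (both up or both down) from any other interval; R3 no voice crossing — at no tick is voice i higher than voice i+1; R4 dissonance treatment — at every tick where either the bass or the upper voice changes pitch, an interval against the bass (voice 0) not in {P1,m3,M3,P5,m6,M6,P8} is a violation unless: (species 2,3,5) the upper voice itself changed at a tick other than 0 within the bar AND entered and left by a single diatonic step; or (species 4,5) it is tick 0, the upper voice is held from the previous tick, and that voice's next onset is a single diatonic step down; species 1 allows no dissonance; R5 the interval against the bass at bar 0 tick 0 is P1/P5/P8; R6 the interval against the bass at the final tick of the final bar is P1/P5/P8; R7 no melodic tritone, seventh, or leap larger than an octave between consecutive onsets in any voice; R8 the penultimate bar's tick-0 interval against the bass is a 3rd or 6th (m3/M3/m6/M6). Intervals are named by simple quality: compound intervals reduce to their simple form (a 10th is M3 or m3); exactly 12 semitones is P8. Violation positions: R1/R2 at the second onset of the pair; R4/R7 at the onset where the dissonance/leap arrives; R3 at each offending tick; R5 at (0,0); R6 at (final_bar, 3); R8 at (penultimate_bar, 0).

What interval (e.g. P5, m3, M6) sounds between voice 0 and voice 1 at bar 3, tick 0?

M6

voice 0=G3 voice 1=E4 -> M6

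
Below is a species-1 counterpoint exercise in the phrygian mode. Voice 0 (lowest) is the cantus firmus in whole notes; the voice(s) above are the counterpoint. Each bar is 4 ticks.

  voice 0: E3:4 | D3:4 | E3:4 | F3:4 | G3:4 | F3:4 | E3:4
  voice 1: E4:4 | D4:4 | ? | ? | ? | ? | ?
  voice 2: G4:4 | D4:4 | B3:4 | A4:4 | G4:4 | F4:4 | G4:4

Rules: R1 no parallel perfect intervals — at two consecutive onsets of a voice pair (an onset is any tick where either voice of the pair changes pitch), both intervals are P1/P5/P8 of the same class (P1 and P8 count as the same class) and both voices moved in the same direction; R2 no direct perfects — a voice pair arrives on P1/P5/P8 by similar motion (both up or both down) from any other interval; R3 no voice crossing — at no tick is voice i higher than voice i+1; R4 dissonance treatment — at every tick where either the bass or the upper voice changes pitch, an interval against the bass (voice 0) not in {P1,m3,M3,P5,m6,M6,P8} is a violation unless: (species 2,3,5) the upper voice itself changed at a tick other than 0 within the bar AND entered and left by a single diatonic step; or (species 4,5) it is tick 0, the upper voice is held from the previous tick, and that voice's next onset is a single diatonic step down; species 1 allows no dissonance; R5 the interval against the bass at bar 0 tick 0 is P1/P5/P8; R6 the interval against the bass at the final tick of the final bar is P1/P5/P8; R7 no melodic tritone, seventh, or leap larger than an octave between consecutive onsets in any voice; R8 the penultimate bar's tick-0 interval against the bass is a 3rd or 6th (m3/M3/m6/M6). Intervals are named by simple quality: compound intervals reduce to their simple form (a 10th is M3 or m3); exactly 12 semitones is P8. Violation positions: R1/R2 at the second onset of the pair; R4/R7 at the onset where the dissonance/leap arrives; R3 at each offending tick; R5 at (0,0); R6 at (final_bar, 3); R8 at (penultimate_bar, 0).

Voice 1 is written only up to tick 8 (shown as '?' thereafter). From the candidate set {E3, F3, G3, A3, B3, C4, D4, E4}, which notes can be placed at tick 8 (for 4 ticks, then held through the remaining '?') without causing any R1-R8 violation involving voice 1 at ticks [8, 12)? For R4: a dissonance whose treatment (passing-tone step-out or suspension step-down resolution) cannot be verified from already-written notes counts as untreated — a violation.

{G3}

E3: violates R2,R7
F3: violates R4
G3: legal
A3: violates R4
B3: violates R1
C4: violates R3
D4: violates R3,R4
E4: violates R1,R3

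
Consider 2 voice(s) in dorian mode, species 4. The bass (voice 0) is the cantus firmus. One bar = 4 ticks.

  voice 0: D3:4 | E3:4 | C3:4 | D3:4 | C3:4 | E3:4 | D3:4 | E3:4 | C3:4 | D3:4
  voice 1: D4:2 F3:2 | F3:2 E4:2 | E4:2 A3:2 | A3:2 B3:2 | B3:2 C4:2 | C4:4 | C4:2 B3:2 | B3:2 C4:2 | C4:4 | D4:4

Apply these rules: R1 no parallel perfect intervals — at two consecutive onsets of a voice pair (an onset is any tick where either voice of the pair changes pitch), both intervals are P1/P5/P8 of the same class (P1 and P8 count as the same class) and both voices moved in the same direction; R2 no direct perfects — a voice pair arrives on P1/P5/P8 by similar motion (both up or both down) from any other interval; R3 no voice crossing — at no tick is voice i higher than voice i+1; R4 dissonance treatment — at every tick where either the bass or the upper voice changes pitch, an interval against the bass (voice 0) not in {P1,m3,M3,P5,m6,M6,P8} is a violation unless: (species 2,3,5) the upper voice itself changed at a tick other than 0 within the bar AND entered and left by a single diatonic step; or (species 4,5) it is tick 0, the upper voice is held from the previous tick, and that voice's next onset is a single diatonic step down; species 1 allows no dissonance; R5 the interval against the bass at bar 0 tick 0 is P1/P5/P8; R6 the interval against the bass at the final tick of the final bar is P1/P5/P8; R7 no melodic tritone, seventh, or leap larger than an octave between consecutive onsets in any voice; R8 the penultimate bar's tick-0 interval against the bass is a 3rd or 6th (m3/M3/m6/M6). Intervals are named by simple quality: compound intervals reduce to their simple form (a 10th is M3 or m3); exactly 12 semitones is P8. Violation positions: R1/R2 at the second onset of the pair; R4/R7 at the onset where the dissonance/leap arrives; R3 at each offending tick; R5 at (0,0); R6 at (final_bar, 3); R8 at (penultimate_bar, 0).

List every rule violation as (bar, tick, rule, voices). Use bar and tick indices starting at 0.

(1, 0, R4, (0, 1))
(1, 2, R7, (1,))
(4, 0, R4, (0, 1))
(8, 0, R8, (0, 1))
(9, 0, R1, (0, 1))

bar 0: v0=D3 v1=D4 downbeat P8
bar 1: v0=E3 v1=F3 downbeat m2
bar 2: v0=C3 v1=E4 downbeat M3
bar 3: v0=D3 v1=A3 downbeat P5
bar 4: v0=C3 v1=B3 downbeat M7
bar 5: v0=E3 v1=C4 downbeat m6
bar 6: v0=D3 v1=C4 downbeat m7
bar 7: v0=E3 v1=B3 downbeat P5
bar 8: v0=C3 v1=C4 downbeat P8
bar 9: v0=D3 v1=D4 downbeat P8
  -> R4 @ bar 1 tick 0 v(0, 1): E3/F3 m2 untreated
  -> R7 @ bar 1 tick 2 v(1,): F3->E4 leap 11st
  -> R4 @ bar 4 tick 0 v(0, 1): C3/B3 M7 untreated
  -> R8 @ bar 8 tick 0 v(0, 1): penult P8 not 3rd/6th
  -> R1 @ bar 9 tick 0 v(0, 1): C3/C4 P8 -> D3/D4 P8 similar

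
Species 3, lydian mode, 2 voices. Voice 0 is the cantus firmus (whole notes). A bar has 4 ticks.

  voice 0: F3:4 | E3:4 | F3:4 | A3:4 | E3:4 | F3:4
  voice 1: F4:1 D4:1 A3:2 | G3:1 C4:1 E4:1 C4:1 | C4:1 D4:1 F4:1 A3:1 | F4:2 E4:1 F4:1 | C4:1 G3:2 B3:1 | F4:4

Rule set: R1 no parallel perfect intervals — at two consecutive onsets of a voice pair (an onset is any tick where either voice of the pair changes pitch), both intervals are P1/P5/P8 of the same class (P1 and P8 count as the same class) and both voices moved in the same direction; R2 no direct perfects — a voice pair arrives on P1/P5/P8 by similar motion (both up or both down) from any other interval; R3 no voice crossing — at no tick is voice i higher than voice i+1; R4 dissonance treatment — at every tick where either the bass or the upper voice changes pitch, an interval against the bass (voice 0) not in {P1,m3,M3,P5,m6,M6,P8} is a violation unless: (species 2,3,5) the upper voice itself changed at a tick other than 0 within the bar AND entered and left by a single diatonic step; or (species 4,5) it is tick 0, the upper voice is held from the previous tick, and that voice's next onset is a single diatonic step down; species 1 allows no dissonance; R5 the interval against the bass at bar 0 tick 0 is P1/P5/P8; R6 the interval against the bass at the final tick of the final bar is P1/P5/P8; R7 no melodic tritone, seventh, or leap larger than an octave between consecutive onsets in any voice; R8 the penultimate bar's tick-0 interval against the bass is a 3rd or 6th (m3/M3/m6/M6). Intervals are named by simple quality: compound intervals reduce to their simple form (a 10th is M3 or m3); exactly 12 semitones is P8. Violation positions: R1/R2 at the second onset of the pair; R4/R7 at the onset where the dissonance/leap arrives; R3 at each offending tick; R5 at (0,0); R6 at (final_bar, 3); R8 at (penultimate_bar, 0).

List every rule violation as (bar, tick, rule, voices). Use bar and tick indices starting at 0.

(5, 0, R2, (0, 1))
(5, 0, R7, (1,))

bar 0: v0=F3 v1=F4 downbeat P8
bar 1: v0=E3 v1=G3 downbeat m3
bar 2: v0=F3 v1=C4 downbeat P5
bar 3: v0=A3 v1=F4 downbeat m6
bar 4: v0=E3 v1=C4 downbeat m6
bar 5: v0=F3 v1=F4 downbeat P8
  -> R2 @ bar 5 tick 0 v(0, 1): E3/B3 P5 -> F3/F4 P8 similar
  -> R7 @ bar 5 tick 0 v(1,): B3->F4 leap 6st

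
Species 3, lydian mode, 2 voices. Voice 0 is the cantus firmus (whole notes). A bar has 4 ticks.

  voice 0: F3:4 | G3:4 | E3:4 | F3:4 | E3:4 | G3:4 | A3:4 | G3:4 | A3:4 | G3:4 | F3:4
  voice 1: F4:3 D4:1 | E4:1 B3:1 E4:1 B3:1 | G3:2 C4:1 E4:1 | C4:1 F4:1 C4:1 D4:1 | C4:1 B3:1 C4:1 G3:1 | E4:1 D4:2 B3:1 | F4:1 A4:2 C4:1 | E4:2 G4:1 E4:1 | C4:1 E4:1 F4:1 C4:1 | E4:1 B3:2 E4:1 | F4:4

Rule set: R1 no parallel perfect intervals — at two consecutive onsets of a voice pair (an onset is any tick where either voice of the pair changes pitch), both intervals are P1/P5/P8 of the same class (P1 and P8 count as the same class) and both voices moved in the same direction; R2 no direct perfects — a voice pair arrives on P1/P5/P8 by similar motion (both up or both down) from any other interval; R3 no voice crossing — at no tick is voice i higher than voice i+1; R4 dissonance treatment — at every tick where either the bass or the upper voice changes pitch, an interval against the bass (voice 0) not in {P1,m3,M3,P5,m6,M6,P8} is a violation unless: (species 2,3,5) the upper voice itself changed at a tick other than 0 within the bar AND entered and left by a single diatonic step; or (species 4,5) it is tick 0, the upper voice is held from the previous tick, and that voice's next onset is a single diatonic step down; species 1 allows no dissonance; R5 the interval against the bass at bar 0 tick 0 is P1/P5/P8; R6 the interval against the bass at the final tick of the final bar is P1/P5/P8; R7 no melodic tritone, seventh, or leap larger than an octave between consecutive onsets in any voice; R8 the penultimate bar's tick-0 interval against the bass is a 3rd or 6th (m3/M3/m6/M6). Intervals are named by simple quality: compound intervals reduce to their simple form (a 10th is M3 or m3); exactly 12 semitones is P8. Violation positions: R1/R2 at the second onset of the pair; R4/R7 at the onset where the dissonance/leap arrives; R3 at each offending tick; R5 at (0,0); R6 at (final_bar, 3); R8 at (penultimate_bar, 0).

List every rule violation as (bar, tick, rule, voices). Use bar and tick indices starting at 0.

(6, 0, R7, (1,))

bar 0: v0=F3 v1=F4 downbeat P8
bar 1: v0=G3 v1=E4 downbeat M6
bar 2: v0=E3 v1=G3 downbeat m3
bar 3: v0=F3 v1=C4 downbeat P5
bar 4: v0=E3 v1=C4 downbeat m6
bar 5: v0=G3 v1=E4 downbeat M6
bar 6: v0=A3 v1=F4 downbeat m6
bar 7: v0=G3 v1=E4 downbeat M6
bar 8: v0=A3 v1=C4 downbeat m3
bar 9: v0=G3 v1=E4 downbeat M6
bar 10: v0=F3 v1=F4 downbeat P8
  -> R7 @ bar 6 tick 0 v(1,): B3->F4 leap 6st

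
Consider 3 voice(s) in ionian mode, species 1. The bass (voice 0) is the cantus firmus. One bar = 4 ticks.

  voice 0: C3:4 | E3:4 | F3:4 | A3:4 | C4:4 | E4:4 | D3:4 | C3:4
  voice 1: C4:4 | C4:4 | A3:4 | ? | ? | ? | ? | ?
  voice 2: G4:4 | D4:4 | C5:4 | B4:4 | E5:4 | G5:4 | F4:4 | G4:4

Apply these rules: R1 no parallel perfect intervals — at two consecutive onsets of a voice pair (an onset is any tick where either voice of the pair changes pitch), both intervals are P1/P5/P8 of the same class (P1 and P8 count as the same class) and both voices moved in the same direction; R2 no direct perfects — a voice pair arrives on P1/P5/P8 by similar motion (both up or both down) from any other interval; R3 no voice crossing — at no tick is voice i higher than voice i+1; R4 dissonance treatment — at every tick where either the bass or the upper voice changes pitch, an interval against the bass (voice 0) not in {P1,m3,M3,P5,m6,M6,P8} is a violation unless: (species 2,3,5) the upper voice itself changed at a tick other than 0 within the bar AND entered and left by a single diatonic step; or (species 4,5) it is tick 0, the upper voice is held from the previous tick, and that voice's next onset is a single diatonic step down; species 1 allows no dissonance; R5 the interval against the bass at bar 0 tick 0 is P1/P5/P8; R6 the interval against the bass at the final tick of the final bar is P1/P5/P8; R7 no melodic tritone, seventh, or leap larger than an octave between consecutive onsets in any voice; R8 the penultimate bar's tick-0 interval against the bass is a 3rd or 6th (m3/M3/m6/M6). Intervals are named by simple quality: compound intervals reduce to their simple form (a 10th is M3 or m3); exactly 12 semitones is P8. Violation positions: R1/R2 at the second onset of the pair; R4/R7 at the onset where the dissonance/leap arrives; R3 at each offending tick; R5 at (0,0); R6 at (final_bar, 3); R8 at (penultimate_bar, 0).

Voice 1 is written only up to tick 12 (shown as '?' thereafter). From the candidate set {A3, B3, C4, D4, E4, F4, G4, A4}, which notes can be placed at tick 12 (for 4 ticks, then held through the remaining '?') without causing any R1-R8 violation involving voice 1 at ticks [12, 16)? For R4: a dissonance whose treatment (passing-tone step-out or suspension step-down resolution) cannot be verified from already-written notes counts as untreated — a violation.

{A3, C4, F4}

A3: legal
B3: violates R4
C4: legal
D4: violates R4
E4: violates R2
F4: legal
G4: violates R4,R7
A4: violates R2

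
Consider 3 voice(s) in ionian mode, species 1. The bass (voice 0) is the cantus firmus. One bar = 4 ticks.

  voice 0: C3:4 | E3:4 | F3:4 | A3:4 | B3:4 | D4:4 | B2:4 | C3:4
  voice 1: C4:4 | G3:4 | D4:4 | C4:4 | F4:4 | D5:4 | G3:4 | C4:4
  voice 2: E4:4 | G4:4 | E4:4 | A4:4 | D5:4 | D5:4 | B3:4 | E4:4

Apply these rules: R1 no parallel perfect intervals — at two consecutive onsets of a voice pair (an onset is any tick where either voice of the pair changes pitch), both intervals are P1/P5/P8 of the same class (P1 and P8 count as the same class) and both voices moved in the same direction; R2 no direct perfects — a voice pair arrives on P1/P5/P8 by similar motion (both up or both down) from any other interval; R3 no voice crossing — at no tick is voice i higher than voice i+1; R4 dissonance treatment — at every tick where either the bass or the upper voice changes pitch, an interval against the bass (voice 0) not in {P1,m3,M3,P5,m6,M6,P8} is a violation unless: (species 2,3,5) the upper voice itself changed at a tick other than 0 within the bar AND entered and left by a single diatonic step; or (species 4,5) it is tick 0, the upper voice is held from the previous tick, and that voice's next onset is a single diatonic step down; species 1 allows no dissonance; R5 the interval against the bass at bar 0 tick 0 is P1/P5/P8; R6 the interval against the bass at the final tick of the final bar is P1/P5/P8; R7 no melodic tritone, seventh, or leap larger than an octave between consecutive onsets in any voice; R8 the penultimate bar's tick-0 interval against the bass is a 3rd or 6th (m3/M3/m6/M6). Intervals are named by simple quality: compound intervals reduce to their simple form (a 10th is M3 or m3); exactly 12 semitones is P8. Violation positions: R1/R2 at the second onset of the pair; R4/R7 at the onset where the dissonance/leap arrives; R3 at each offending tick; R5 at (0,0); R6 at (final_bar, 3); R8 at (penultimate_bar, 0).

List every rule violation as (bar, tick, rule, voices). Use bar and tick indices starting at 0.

bar 0: v0=C3 v1=C4 v2=E4 downbeat M3
bar 1: v0=E3 v1=G3 v2=G4 downbeat m3
bar 2: v0=F3 v1=D4 v2=E4 downbeat M7
bar 3: v0=A3 v1=C4 v2=A4 downbeat P8
bar 4: v0=B3 v1=F4 v2=D5 downbeat m3
bar 5: v0=D4 v1=D5 v2=D5 downbeat P8
bar 6: v0=B2 v1=G3 v2=B3 downbeat P8
bar 7: v0=C3 v1=C4 v2=E4 downbeat M3
  -> R5 @ bar 0 tick 0 v(0, 2): opens on M3
  -> R4 @ bar 2 tick 0 v(0, 2): F3/E4 M7 untreated
  -> R2 @ bar 3 tick 0 v(0, 2): F3/E4 M7 -> A3/A4 P8 similar
  -> R4 @ bar 4 tick 0 v(0, 1): B3/F4 TT untreated
  -> R2 @ bar 5 tick 0 v(0, 1): B3/F4 TT -> D4/D5 P8 similar
  -> R1 @ bar 6 tick 0 v(0, 2): D4/D5 P8 -> B2/B3 P8 similar
  -> R7 @ bar 6 tick 0 v(0,): D4->B2 leap 15st
  -> R7 @ bar 6 tick 0 v(1,): D5->G3 leap 19st
  -> R7 @ bar 6 tick 0 v(2,): D5->B3 leap 15st
  -> R8 @ bar 6 tick 0 v(0, 2): penult P8 not 3rd/6th
  -> R2 @ bar 7 tick 0 v(0, 1): B2/G3 m6 -> C3/C4 P8 similar
  -> R6 @ bar 7 tick 3 v(0, 2): closes on M3

(0, 0, R5, (0, 2))
(2, 0, R4, (0, 2))
(3, 0, R2, (0, 2))
(4, 0, R4, (0, 1))
(5, 0, R2, (0, 1))
(6, 0, R1, (0, 2))
(6, 0, R7, (0,))
(6, 0, R7, (1,))
(6, 0, R7, (2,))
(6, 0, R8, (0, 2))
(7, 0, R2, (0, 1))
(7, 3, R6, (0, 2))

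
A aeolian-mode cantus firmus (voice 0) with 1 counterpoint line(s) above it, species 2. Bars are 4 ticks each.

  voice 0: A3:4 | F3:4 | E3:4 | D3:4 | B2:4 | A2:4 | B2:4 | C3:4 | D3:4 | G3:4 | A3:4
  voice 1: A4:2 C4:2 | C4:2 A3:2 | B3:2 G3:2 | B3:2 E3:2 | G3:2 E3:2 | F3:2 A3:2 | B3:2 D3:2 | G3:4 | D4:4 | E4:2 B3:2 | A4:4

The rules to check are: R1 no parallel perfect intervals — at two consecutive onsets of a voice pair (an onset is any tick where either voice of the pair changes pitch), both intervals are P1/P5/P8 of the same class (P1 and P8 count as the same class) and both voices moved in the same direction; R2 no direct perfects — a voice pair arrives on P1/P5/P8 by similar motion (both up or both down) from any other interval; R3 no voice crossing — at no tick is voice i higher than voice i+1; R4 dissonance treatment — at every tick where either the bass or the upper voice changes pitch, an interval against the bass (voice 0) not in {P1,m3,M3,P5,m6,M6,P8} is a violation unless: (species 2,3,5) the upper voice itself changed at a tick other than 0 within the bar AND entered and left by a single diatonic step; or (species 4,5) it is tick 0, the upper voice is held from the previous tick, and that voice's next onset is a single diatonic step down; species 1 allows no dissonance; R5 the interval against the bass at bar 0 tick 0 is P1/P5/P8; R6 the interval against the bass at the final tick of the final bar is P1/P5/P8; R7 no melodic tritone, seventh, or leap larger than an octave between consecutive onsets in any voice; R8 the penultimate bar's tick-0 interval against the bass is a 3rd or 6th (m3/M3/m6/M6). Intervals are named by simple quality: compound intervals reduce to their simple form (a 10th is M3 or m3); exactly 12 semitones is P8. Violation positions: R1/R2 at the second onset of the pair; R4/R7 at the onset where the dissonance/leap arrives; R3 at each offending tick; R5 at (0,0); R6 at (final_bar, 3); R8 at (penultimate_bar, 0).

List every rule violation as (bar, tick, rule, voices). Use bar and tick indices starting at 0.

bar 0: v0=A3 v1=A4 downbeat P8
bar 1: v0=F3 v1=C4 downbeat P5
bar 2: v0=E3 v1=B3 downbeat P5
bar 3: v0=D3 v1=B3 downbeat M6
bar 4: v0=B2 v1=G3 downbeat m6
bar 5: v0=A2 v1=F3 downbeat m6
bar 6: v0=B2 v1=B3 downbeat P8
bar 7: v0=C3 v1=G3 downbeat P5
bar 8: v0=D3 v1=D4 downbeat P8
bar 9: v0=G3 v1=E4 downbeat M6
bar 10: v0=A3 v1=A4 downbeat P8
  -> R4 @ bar 3 tick 2 v(0, 1): D3/E3 M2 untreated
  -> R4 @ bar 4 tick 2 v(0, 1): B2/E3 P4 untreated
  -> R1 @ bar 6 tick 0 v(0, 1): A2/A3 P8 -> B2/B3 P8 similar
  -> R2 @ bar 7 tick 0 v(0, 1): B2/D3 m3 -> C3/G3 P5 similar
  -> R2 @ bar 8 tick 0 v(0, 1): C3/G3 P5 -> D3/D4 P8 similar
  -> R2 @ bar 10 tick 0 v(0, 1): G3/B3 M3 -> A3/A4 P8 similar
  -> R7 @ bar 10 tick 0 v(1,): B3->A4 leap 10st

(3, 2, R4, (0, 1))
(4, 2, R4, (0, 1))
(6, 0, R1, (0, 1))
(7, 0, R2, (0, 1))
(8, 0, R2, (0, 1))
(10, 0, R2, (0, 1))
(10, 0, R7, (1,))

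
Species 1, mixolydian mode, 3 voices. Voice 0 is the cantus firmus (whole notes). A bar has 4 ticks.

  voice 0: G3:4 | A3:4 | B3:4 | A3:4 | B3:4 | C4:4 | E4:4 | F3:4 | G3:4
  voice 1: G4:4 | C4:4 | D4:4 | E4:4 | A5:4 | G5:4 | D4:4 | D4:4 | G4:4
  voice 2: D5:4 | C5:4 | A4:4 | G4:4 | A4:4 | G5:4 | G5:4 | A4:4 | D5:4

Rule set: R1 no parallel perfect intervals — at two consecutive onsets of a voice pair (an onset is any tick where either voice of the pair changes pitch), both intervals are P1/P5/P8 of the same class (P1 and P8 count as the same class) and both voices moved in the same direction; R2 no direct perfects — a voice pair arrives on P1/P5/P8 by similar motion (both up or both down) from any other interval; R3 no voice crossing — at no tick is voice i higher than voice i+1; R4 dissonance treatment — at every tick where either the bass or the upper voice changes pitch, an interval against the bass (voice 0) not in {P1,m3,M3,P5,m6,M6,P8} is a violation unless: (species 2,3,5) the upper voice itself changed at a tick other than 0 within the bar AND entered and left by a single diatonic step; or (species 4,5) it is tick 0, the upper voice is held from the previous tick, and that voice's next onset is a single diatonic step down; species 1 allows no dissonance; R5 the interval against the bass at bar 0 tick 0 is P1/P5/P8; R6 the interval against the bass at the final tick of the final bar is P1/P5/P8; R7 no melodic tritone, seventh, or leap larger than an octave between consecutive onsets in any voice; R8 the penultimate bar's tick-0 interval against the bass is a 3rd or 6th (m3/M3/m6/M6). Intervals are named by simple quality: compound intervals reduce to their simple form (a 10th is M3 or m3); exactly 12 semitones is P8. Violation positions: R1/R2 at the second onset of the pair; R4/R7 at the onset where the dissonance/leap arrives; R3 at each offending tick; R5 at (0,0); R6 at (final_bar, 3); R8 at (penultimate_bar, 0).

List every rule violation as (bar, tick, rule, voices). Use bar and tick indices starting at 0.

(1, 0, R2, (1, 2))
(2, 0, R4, (0, 2))
(3, 0, R4, (0, 2))
(4, 0, R2, (1, 2))
(4, 0, R3, (1, 2))
(4, 0, R4, (0, 1))
(4, 0, R4, (0, 2))
(4, 0, R7, (1,))
(4, 1, R3, (1, 2))
(4, 2, R3, (1, 2))
(4, 3, R3, (1, 2))
(5, 0, R2, (0, 2))
(5, 0, R7, (2,))
(6, 0, R3, (0, 1))
(6, 0, R4, (0, 1))
(6, 0, R7, (1,))
(6, 1, R3, (0, 1))
(6, 2, R3, (0, 1))
(6, 3, R3, (0, 1))
(7, 0, R7, (0,))
(7, 0, R7, (2,))
(8, 0, R1, (1, 2))
(8, 0, R2, (0, 1))
(8, 0, R2, (0, 2))

bar 0: v0=G3 v1=G4 v2=D5 downbeat P5
bar 1: v0=A3 v1=C4 v2=C5 downbeat m3
bar 2: v0=B3 v1=D4 v2=A4 downbeat m7
bar 3: v0=A3 v1=E4 v2=G4 downbeat m7
bar 4: v0=B3 v1=A5 v2=A4 downbeat m7
bar 5: v0=C4 v1=G5 v2=G5 downbeat P5
bar 6: v0=E4 v1=D4 v2=G5 downbeat m3
bar 7: v0=F3 v1=D4 v2=A4 downbeat M3
bar 8: v0=G3 v1=G4 v2=D5 downbeat P5
  -> R2 @ bar 1 tick 0 v(1, 2): G4/D5 P5 -> C4/C5 P8 similar
  -> R4 @ bar 2 tick 0 v(0, 2): B3/A4 m7 untreated
  -> R4 @ bar 3 tick 0 v(0, 2): A3/G4 m7 untreated
  -> R2 @ bar 4 tick 0 v(1, 2): E4/G4 m3 -> A5/A4 P8 similar
  -> R3 @ bar 4 tick 0 v(1, 2): A5 above A4
  -> R4 @ bar 4 tick 0 v(0, 1): B3/A5 m7 untreated
  -> R4 @ bar 4 tick 0 v(0, 2): B3/A4 m7 untreated
  -> R7 @ bar 4 tick 0 v(1,): E4->A5 leap 17st
  -> R3 @ bar 4 tick 1 v(1, 2): A5 above A4
  -> R3 @ bar 4 tick 2 v(1, 2): A5 above A4
  -> R3 @ bar 4 tick 3 v(1, 2): A5 above A4
  -> R2 @ bar 5 tick 0 v(0, 2): B3/A4 m7 -> C4/G5 P5 similar
  -> R7 @ bar 5 tick 0 v(2,): A4->G5 leap 10st
  -> R3 @ bar 6 tick 0 v(0, 1): E4 above D4
  -> R4 @ bar 6 tick 0 v(0, 1): E4/D4 M2 untreated
  -> R7 @ bar 6 tick 0 v(1,): G5->D4 leap 17st
  -> R3 @ bar 6 tick 1 v(0, 1): E4 above D4
  -> R3 @ bar 6 tick 2 v(0, 1): E4 above D4
  -> R3 @ bar 6 tick 3 v(0, 1): E4 above D4
  -> R7 @ bar 7 tick 0 v(0,): E4->F3 leap 11st
  -> R7 @ bar 7 tick 0 v(2,): G5->A4 leap 10st
  -> R1 @ bar 8 tick 0 v(1, 2): D4/A4 P5 -> G4/D5 P5 similar
  -> R2 @ bar 8 tick 0 v(0, 1): F3/D4 M6 -> G3/G4 P8 similar
  -> R2 @ bar 8 tick 0 v(0, 2): F3/A4 M3 -> G3/D5 P5 similar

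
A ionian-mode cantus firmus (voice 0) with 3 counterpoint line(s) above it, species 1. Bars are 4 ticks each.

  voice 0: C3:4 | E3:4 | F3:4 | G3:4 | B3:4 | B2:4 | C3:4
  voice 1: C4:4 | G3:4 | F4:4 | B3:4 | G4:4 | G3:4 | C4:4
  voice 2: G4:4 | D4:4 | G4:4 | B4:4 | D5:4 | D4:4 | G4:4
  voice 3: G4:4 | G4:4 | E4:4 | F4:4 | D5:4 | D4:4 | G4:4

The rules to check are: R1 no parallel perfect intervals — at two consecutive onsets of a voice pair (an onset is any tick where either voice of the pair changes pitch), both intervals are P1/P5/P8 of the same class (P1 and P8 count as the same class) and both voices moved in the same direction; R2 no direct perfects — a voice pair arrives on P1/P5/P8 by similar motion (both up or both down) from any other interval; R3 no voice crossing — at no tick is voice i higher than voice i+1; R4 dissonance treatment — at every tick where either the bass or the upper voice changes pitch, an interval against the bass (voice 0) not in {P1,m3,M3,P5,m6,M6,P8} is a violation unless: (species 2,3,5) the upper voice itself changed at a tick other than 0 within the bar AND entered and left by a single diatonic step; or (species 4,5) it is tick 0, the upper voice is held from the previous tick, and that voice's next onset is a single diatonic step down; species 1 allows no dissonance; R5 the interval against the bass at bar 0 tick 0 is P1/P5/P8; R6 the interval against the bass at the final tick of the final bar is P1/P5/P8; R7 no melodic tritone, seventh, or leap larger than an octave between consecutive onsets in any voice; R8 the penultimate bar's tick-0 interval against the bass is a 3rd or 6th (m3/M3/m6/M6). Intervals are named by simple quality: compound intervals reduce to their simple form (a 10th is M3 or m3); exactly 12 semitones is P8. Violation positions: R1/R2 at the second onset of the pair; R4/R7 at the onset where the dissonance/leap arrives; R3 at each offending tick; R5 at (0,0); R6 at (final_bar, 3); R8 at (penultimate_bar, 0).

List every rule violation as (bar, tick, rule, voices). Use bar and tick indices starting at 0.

bar 0: v0=C3 v1=C4 v2=G4 v3=G4 downbeat P5
bar 1: v0=E3 v1=G3 v2=D4 v3=G4 downbeat m3
bar 2: v0=F3 v1=F4 v2=G4 v3=E4 downbeat M7
bar 3: v0=G3 v1=B3 v2=B4 v3=F4 downbeat m7
bar 4: v0=B3 v1=G4 v2=D5 v3=D5 downbeat m3
bar 5: v0=B2 v1=G3 v2=D4 v3=D4 downbeat m3
bar 6: v0=C3 v1=C4 v2=G4 v3=G4 downbeat P5
  -> R1 @ bar 1 tick 0 v(1, 2): C4/G4 P5 -> G3/D4 P5 similar
  -> R4 @ bar 1 tick 0 v(0, 2): E3/D4 m7 untreated
  -> R2 @ bar 2 tick 0 v(0, 1): E3/G3 m3 -> F3/F4 P8 similar
  -> R3 @ bar 2 tick 0 v(2, 3): G4 above E4
  -> R4 @ bar 2 tick 0 v(0, 2): F3/G4 M2 untreated
  -> R4 @ bar 2 tick 0 v(0, 3): F3/E4 M7 untreated
  -> R7 @ bar 2 tick 0 v(1,): G3->F4 leap 10st
  -> R3 @ bar 2 tick 1 v(2, 3): G4 above E4
  -> R3 @ bar 2 tick 2 v(2, 3): G4 above E4
  -> R3 @ bar 2 tick 3 v(2, 3): G4 above E4
  -> R3 @ bar 3 tick 0 v(2, 3): B4 above F4
  -> R4 @ bar 3 tick 0 v(0, 3): G3/F4 m7 untreated
  -> R7 @ bar 3 tick 0 v(1,): F4->B3 leap 6st
  -> R3 @ bar 3 tick 1 v(2, 3): B4 above F4
  -> R3 @ bar 3 tick 2 v(2, 3): B4 above F4
  -> R3 @ bar 3 tick 3 v(2, 3): B4 above F4
  -> R2 @ bar 4 tick 0 v(1, 2): B3/B4 P8 -> G4/D5 P5 similar
  -> R2 @ bar 4 tick 0 v(1, 3): B3/F4 TT -> G4/D5 P5 similar
  -> R2 @ bar 4 tick 0 v(2, 3): B4/F4 TT -> D5/D5 P1 similar
  -> R1 @ bar 5 tick 0 v(1, 2): G4/D5 P5 -> G3/D4 P5 similar
  -> R1 @ bar 5 tick 0 v(1, 3): G4/D5 P5 -> G3/D4 P5 similar
  -> R1 @ bar 5 tick 0 v(2, 3): D5/D5 P1 -> D4/D4 P1 similar
  -> R1 @ bar 6 tick 0 v(1, 2): G3/D4 P5 -> C4/G4 P5 similar
  -> R1 @ bar 6 tick 0 v(1, 3): G3/D4 P5 -> C4/G4 P5 similar
  -> R1 @ bar 6 tick 0 v(2, 3): D4/D4 P1 -> G4/G4 P1 similar
  -> R2 @ bar 6 tick 0 v(0, 1): B2/G3 m6 -> C3/C4 P8 similar
  -> R2 @ bar 6 tick 0 v(0, 2): B2/D4 m3 -> C3/G4 P5 similar
  -> R2 @ bar 6 tick 0 v(0, 3): B2/D4 m3 -> C3/G4 P5 similar

(1, 0, R1, (1, 2))
(1, 0, R4, (0, 2))
(2, 0, R2, (0, 1))
(2, 0, R3, (2, 3))
(2, 0, R4, (0, 2))
(2, 0, R4, (0, 3))
(2, 0, R7, (1,))
(2, 1, R3, (2, 3))
(2, 2, R3, (2, 3))
(2, 3, R3, (2, 3))
(3, 0, R3, (2, 3))
(3, 0, R4, (0, 3))
(3, 0, R7, (1,))
(3, 1, R3, (2, 3))
(3, 2, R3, (2, 3))
(3, 3, R3, (2, 3))
(4, 0, R2, (1, 2))
(4, 0, R2, (1, 3))
(4, 0, R2, (2, 3))
(5, 0, R1, (1, 2))
(5, 0, R1, (1, 3))
(5, 0, R1, (2, 3))
(6, 0, R1, (1, 2))
(6, 0, R1, (1, 3))
(6, 0, R1, (2, 3))
(6, 0, R2, (0, 1))
(6, 0, R2, (0, 2))
(6, 0, R2, (0, 3))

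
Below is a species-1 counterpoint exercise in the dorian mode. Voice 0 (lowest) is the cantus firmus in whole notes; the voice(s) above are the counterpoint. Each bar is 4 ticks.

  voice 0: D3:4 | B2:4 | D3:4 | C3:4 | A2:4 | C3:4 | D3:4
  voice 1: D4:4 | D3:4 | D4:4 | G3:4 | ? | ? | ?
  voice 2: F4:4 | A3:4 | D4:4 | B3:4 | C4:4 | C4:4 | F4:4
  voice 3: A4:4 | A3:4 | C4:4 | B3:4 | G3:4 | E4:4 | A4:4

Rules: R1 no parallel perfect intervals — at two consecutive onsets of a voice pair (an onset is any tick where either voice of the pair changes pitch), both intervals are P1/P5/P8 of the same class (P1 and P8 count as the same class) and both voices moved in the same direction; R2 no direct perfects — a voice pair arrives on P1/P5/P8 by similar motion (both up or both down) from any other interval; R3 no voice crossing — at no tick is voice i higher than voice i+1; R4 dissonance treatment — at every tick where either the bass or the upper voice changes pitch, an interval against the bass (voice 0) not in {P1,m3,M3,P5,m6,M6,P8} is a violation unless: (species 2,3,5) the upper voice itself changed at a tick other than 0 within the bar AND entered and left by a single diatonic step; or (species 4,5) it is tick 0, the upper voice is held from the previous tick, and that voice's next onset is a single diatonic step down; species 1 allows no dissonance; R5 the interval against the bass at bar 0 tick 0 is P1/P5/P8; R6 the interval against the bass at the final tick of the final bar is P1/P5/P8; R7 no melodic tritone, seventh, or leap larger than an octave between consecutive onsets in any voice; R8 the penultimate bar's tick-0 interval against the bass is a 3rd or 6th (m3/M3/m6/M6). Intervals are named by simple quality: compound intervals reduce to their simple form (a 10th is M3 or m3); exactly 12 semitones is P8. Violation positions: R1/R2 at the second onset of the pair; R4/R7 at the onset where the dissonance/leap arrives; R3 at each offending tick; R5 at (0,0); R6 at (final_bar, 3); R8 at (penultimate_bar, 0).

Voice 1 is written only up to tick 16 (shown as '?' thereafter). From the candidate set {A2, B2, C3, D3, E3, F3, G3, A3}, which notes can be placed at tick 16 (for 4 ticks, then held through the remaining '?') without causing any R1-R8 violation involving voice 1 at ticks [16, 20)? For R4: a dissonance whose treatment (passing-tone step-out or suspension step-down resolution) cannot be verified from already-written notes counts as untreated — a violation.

A2: violates R2,R7
B2: violates R4
C3: violates R2
D3: violates R4
E3: violates R1
F3: legal
G3: violates R4
A3: legal

{A3, F3}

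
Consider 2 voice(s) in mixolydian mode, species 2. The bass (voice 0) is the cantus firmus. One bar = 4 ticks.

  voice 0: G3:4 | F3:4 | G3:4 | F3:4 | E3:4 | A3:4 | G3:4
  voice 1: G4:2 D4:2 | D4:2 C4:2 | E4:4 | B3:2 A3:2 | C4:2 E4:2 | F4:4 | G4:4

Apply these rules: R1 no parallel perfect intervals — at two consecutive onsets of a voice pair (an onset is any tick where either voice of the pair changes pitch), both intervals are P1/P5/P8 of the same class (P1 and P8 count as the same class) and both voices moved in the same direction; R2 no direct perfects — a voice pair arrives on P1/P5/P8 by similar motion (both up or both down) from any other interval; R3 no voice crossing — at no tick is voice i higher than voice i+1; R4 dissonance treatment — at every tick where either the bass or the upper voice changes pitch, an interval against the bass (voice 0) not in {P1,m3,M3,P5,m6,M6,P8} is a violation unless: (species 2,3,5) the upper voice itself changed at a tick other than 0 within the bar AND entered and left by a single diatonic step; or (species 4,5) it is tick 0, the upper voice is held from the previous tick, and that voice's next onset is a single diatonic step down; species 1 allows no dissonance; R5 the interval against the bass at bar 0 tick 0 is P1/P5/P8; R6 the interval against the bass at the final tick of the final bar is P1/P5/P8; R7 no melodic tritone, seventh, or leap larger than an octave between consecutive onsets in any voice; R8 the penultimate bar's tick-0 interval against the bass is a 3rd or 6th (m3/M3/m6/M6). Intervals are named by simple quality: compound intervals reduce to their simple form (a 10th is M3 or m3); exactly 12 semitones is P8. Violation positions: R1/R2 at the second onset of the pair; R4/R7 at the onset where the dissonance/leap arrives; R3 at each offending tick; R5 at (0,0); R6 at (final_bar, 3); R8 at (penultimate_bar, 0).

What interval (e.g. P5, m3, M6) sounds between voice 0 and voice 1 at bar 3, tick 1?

TT

voice 0=F3 voice 1=B3 -> TT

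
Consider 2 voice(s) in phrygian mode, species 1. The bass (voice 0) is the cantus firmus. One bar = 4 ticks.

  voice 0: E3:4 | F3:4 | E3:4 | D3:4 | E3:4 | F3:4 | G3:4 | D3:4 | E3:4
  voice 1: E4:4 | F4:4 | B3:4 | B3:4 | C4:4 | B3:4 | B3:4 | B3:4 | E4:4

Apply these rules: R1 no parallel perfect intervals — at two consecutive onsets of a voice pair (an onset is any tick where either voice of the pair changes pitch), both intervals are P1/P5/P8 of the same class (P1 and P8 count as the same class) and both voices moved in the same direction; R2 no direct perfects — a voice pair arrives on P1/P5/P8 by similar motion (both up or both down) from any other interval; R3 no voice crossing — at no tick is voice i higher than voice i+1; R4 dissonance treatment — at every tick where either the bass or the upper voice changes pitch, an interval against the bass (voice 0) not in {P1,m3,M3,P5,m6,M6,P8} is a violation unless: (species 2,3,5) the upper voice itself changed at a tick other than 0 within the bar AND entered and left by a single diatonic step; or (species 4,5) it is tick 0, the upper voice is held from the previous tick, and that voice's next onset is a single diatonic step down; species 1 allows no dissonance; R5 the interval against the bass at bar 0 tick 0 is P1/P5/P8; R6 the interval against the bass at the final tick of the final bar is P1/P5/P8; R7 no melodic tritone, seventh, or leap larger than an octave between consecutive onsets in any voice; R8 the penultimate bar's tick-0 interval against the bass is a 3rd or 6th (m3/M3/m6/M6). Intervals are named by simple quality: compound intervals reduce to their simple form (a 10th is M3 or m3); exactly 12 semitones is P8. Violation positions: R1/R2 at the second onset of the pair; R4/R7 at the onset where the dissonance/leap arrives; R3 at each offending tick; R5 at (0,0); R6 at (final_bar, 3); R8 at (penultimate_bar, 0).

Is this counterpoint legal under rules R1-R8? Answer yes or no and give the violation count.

No (5 violations)

bar 0: v0=E3 v1=E4 (P8)
bar 1: v0=F3 v1=F4 (P8)
bar 2: v0=E3 v1=B3 (P5)
bar 3: v0=D3 v1=B3 (M6)
bar 4: v0=E3 v1=C4 (m6)
bar 5: v0=F3 v1=B3 (TT)
bar 6: v0=G3 v1=B3 (M3)
bar 7: v0=D3 v1=B3 (M6)
bar 8: v0=E3 v1=E4 (P8)
  R1 @ bar1.0: E3/E4 P8 -> F3/F4 P8 similar
  R2 @ bar2.0: F3/F4 P8 -> E3/B3 P5 similar
  R7 @ bar2.0: F4->B3 leap 6st
  R4 @ bar5.0: F3/B3 TT untreated
  R2 @ bar8.0: D3/B3 M6 -> E3/E4 P8 similar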